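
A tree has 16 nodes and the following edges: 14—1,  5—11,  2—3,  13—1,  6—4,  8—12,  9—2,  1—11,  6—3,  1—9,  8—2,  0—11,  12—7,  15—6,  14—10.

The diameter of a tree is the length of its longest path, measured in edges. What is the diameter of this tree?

7

A longest path is 7–12–8–2–9–1–14–10, with 7 edges.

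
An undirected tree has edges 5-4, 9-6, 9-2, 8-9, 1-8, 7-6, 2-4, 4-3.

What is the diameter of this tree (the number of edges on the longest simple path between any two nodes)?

A longest path is 3 – 4 – 2 – 9 – 6 – 7, with 5 edges.

5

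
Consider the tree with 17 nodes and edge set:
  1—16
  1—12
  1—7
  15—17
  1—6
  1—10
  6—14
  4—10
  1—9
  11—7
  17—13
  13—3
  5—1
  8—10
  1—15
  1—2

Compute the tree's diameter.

6

A longest path is 3 - 13 - 17 - 15 - 1 - 10 - 4, with 6 edges.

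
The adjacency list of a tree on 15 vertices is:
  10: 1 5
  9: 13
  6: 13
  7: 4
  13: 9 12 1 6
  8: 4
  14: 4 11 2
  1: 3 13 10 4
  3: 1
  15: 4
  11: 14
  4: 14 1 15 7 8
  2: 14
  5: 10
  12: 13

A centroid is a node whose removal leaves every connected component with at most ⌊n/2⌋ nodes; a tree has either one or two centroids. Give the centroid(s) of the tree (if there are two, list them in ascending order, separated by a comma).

1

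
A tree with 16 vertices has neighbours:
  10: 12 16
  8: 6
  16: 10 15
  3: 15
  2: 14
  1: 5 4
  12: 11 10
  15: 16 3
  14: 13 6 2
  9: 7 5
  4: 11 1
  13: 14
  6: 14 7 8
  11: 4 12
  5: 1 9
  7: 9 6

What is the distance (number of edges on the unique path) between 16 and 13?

11

Walking from 16: 16 - 10 - 12 - 11 - 4 - 1 - 5 - 9 - 7 - 6 - 14 - 13. Length 11.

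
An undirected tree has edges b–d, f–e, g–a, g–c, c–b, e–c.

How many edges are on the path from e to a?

3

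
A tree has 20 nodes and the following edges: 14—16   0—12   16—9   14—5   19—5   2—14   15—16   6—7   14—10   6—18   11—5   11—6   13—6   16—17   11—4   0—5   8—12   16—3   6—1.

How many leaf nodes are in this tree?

13

The leaves are 1, 2, 3, 4, 7, 8, 9, 10, 13, 15, 17, 18, 19.
That is 13 leaves.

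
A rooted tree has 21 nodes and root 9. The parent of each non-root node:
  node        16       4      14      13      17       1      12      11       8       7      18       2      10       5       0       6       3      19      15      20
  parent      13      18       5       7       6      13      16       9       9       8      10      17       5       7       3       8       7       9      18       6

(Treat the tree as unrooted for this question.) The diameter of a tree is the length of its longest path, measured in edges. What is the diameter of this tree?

8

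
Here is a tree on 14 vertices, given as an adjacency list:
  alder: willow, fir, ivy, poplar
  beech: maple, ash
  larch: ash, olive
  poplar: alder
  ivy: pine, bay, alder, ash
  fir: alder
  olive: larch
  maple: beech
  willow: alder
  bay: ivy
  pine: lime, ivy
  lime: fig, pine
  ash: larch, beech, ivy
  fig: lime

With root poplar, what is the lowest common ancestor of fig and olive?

Ancestors of fig (toward the root): fig, lime, pine, ivy, alder, poplar.
Ancestors of olive: olive, larch, ash, ivy, alder, poplar.
The deepest node appearing in both lists is ivy.

ivy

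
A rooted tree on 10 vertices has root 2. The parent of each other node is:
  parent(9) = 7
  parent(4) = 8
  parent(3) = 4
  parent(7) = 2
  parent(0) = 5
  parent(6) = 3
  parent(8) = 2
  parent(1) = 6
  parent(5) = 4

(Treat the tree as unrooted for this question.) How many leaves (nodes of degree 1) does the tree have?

Degree-1 nodes: 0, 1, 9 — 3 of them.

3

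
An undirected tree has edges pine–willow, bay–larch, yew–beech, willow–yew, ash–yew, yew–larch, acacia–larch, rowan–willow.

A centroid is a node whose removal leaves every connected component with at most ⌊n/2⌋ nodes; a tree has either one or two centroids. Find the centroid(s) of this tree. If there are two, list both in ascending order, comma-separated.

yew

Removing yew splits the tree into components of sizes 3, 3, 1, 1; the largest is 3 ≤ ⌊9/2⌋ = 4.
No neighbour of yew does as well, so yew is the unique centroid.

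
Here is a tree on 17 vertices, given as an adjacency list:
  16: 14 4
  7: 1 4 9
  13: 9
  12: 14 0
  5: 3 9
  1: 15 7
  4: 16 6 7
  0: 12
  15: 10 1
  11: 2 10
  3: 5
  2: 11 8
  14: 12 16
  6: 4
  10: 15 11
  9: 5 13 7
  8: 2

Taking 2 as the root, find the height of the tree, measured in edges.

10

The longest root-to-leaf path is 2-11-10-15-1-7-4-16-14-12-0 (10 edges).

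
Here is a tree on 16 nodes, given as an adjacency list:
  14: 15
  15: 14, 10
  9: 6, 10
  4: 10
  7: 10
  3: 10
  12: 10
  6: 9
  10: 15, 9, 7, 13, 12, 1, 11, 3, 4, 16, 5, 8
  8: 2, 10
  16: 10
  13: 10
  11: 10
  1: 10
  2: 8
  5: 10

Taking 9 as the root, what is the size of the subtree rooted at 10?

10's subtree: {10, 16, 15, 4, 11, 13, 8, 7, 12, 5, 1, 3, 14, 2}, size 14.

14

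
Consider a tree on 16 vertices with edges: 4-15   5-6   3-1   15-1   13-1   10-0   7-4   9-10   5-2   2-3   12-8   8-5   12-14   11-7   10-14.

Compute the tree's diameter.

12

BFS from 11 reaches 0 last, at distance 12; BFS from 0 confirms no node is farther.
Path: 11 – 7 – 4 – 15 – 1 – 3 – 2 – 5 – 8 – 12 – 14 – 10 – 0.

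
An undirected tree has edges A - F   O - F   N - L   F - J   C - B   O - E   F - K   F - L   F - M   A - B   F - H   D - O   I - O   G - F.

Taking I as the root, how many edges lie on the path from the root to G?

3

I–O–F–G — 3 edges.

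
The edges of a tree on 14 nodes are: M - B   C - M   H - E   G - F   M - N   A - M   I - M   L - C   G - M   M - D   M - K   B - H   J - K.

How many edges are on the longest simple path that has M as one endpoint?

3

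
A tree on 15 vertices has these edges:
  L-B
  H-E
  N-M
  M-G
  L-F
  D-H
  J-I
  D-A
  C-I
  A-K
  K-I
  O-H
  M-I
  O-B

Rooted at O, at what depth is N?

Climbing from N to the root: N → M → I → K → A → D → H → O. That's 7 steps.

7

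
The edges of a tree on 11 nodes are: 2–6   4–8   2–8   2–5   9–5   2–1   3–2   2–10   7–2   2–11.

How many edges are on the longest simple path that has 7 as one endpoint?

The node farthest from 7 is 4 (9 also at distance 3), via 7-2-8-4 — 3 edges.

3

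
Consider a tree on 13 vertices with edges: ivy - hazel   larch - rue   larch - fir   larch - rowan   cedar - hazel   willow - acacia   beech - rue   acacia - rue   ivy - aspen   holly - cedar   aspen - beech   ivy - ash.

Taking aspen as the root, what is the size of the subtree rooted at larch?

Descendants of larch (including itself): larch, fir, rowan. That's 3.

3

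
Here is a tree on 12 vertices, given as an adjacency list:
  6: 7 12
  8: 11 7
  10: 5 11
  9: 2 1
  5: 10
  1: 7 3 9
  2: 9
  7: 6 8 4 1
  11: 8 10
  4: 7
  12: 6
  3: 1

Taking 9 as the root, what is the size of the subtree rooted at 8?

Descendants of 8 (including itself): 8, 11, 10, 5. That's 4.

4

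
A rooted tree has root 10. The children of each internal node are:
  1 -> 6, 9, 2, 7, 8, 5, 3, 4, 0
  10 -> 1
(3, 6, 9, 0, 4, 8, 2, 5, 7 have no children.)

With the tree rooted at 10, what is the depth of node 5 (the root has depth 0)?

10 – 1 – 5 — 2 edges.

2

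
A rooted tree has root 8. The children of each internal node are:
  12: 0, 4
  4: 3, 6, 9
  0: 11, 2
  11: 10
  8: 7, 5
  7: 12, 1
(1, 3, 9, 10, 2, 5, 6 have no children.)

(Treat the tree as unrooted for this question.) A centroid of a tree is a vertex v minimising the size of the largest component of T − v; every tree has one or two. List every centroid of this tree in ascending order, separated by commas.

12

Delete 12: the remaining components have sizes 4, 4, 4. Max 4 ≤ 6, so 12 is a centroid.
Every other node leaves some component of size > 6, so the centroid is unique.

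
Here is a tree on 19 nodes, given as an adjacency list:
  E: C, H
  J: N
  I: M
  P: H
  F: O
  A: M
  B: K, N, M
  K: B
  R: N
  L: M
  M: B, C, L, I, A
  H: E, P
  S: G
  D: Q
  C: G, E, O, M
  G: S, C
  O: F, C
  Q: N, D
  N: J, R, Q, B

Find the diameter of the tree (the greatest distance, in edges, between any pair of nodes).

8

BFS from D reaches P last, at distance 8; BFS from P confirms no node is farther.
Path: D–Q–N–B–M–C–E–H–P.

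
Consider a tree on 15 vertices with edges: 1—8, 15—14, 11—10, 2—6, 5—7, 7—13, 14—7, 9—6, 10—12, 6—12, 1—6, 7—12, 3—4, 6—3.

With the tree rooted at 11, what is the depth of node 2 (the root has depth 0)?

4

Path from 11 to 2: 11 – 10 – 12 – 6 – 2, which has 4 edges.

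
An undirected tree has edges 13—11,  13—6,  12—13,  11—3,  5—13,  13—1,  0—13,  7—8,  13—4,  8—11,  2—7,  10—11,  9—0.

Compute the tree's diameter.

6

BFS from 9 reaches 2 last, at distance 6; BFS from 2 confirms no node is farther.
Path: 9 – 0 – 13 – 11 – 8 – 7 – 2.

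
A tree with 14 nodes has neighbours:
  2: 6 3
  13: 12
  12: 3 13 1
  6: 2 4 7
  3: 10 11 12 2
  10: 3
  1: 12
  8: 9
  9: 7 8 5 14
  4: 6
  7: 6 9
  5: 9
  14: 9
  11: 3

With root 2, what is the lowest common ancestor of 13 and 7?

Path 13→root: 13 12 3 2; path 7→root: 7 6 2.
First common node: 2.

2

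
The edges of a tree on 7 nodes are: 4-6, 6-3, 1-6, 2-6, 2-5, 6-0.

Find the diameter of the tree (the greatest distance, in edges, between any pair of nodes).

3

BFS from 5 reaches 1 last, at distance 3; BFS from 1 confirms no node is farther.
Path: 5-2-6-1.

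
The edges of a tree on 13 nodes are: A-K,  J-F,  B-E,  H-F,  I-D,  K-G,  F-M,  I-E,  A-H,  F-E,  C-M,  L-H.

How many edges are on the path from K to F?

3

K - A - H - F: 3 edges.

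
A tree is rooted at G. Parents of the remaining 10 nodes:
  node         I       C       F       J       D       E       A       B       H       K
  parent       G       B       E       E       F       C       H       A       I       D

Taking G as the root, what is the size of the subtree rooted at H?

9

Descendants of H (including itself): H, A, B, C, E, F, J, D, K. That's 9.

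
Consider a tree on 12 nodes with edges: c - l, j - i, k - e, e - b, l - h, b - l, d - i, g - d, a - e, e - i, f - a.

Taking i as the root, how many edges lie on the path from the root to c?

Path from i to c: i–e–b–l–c, which has 4 edges.

4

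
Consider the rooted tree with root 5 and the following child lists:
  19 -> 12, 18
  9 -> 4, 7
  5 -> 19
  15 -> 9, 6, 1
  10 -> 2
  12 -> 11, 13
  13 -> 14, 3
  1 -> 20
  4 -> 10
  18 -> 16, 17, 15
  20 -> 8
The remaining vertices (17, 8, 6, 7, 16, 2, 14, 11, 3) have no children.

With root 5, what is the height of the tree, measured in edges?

7

A deepest node is 2, reached by 5 – 19 – 18 – 15 – 9 – 4 – 10 – 2.
That path has 7 edges, so the height is 7.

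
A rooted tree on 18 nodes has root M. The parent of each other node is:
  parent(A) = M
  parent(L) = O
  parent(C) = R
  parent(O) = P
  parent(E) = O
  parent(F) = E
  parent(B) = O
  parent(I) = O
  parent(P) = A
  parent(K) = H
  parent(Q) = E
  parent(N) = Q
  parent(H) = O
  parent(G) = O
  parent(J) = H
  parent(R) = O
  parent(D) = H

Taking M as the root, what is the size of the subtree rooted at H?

4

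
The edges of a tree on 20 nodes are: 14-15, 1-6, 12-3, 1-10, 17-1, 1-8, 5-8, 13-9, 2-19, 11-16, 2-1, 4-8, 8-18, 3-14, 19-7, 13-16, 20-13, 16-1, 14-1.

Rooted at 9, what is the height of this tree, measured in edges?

The longest root-to-leaf path is 9-13-16-1-2-19-7 (6 edges).

6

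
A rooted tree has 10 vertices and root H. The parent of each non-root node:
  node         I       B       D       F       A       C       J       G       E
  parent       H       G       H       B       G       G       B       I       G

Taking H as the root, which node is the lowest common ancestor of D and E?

H

D's ancestor chain is D, H and E's is E, G, I, H; they first meet at H.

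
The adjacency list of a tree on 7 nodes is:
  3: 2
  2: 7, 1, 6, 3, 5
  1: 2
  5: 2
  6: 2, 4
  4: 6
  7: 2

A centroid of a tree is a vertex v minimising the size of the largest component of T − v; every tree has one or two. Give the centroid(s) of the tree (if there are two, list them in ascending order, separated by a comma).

2

Removing 2 splits the tree into components of sizes 2, 1, 1, 1, 1; the largest is 2 ≤ ⌊7/2⌋ = 3.
Every other node leaves some component of size > 3, so the centroid is unique.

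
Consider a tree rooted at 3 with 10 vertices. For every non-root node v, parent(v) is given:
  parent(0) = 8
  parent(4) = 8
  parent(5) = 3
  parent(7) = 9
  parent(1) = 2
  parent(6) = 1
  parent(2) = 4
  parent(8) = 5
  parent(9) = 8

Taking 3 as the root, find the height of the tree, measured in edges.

6 sits deepest: 3-5-8-4-2-1-6 — 6 edges from the root.

6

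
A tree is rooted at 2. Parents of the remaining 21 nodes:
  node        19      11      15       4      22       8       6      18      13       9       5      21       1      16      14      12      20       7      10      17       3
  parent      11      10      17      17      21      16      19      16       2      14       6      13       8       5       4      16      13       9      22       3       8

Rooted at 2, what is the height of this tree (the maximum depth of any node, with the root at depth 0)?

16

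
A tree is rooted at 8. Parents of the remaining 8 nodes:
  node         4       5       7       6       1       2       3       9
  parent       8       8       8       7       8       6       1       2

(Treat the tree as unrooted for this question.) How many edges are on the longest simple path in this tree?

A longest path is 9–2–6–7–8–1–3, with 6 edges.

6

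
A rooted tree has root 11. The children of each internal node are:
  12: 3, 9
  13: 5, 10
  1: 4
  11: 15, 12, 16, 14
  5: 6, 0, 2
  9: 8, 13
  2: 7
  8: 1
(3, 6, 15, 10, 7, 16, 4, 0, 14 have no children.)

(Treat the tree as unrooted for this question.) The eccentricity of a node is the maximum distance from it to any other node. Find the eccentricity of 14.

A farthest node from 14 is 7.
The path 14–11–12–9–13–5–2–7 has 7 edges.

7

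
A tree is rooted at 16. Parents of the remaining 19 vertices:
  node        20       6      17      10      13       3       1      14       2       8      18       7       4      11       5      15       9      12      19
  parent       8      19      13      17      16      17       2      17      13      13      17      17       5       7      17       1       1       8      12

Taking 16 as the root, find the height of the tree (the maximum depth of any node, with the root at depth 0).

5

6 sits deepest: 16 → 13 → 8 → 12 → 19 → 6 — 5 edges from the root.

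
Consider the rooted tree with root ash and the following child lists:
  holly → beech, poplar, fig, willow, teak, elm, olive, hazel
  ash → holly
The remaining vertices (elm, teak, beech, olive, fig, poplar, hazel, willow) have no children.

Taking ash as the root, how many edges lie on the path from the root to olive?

ash–holly–olive — 2 edges.

2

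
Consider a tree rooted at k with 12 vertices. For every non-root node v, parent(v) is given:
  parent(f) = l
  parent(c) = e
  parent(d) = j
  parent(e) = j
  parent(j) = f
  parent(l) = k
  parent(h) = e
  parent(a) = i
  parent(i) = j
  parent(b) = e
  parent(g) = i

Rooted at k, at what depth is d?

4

Path from k to d: k → l → f → j → d, which has 4 edges.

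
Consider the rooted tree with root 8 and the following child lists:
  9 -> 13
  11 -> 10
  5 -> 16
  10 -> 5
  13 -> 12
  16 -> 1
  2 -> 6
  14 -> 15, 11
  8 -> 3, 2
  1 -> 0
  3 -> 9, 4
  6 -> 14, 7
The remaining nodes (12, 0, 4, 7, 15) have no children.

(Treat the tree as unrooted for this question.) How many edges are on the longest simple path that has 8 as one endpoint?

9

A farthest node from 8 is 0.
The path 8-2-6-14-11-10-5-16-1-0 has 9 edges.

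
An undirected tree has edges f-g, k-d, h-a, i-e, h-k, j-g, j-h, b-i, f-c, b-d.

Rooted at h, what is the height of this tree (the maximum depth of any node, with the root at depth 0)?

e sits deepest: h – k – d – b – i – e — 5 edges from the root.

5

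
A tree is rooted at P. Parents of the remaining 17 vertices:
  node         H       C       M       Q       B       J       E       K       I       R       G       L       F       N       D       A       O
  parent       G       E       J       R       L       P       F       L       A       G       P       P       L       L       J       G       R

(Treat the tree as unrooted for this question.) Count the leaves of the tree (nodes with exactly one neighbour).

10

Exactly 10 nodes have a single neighbour: B, C, D, H, I, K, M, N, O, Q.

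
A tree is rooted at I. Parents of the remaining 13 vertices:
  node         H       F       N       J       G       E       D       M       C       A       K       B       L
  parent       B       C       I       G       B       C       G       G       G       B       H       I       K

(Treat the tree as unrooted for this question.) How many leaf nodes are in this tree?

Exactly 8 nodes have a single neighbour: A, D, E, F, J, L, M, N.

8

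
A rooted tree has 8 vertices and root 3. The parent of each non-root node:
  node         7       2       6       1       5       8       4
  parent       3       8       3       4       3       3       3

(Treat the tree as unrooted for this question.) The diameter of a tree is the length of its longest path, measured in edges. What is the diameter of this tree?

A longest path is 1–4–3–8–2, with 4 edges.

4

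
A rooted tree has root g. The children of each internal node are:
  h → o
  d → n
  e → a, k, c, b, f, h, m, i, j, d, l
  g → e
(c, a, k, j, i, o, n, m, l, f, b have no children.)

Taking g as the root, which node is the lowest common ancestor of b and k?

b's ancestor chain is b, e, g and k's is k, e, g; they first meet at e.

e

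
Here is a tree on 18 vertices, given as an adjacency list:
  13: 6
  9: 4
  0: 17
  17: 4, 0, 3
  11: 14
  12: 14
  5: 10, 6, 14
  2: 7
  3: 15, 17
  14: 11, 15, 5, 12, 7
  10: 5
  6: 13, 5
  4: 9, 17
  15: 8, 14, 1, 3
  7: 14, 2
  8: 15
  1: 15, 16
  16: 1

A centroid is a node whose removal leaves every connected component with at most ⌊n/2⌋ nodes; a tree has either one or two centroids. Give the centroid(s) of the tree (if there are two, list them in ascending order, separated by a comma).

14, 15

Delete 15: the remaining components have sizes 9, 5, 2, 1. Max 9 ≤ 9, so 15 is a centroid.
Its neighbour 14 also leaves a largest component of size 9, so both are centroids.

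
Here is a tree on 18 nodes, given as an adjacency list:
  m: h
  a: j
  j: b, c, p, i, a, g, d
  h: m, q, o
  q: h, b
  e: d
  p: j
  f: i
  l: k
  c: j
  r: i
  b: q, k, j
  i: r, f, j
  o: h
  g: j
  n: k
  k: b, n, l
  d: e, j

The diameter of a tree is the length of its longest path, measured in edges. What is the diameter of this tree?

Starting from o, a farthest node is f at distance 6.
One longest path: o – h – q – b – j – i – f.
So the diameter is 6.

6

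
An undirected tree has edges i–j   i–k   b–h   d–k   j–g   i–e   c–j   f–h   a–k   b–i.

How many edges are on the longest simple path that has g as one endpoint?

5

Distances from g peak at 5, attained at f.
g–j–i–b–h–f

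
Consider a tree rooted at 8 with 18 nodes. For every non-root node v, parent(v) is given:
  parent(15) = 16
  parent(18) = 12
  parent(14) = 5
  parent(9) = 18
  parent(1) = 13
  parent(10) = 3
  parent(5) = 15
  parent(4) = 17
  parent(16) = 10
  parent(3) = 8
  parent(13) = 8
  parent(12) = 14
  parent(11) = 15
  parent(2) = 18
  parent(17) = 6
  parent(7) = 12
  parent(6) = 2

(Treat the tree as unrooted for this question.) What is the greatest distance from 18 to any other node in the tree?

10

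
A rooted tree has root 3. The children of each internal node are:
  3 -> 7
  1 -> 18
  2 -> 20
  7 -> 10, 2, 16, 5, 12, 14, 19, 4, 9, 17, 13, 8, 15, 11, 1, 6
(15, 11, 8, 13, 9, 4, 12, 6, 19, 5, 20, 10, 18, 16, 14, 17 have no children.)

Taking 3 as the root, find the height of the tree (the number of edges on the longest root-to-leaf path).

3

A deepest node is 20, reached by 3-7-2-20.
That path has 3 edges, so the height is 3.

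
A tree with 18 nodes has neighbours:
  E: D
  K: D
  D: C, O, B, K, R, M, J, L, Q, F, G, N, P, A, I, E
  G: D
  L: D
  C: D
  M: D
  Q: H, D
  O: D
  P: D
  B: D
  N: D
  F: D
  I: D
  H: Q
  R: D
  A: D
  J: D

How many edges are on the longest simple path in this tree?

BFS from H reaches F last, at distance 3; BFS from F confirms no node is farther.
Path: H–Q–D–F.

3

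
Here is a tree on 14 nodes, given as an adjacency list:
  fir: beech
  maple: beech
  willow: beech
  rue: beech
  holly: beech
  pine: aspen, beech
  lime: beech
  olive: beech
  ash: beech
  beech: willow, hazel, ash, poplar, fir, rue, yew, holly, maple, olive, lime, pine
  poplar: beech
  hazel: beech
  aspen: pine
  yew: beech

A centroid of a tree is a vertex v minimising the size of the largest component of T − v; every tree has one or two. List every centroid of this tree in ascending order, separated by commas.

Delete beech: the remaining components have sizes 2, 1, 1, 1, 1, 1, 1, 1, 1, 1, 1, 1. Max 2 ≤ 7, so beech is a centroid.
Every other node leaves some component of size > 7, so the centroid is unique.

beech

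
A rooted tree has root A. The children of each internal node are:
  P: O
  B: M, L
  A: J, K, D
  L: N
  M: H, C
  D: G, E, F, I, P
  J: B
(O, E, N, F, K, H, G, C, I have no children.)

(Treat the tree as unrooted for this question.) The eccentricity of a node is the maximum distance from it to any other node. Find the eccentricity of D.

A farthest node from D is C (N, H also at distance 5).
The path D – A – J – B – M – C has 5 edges.

5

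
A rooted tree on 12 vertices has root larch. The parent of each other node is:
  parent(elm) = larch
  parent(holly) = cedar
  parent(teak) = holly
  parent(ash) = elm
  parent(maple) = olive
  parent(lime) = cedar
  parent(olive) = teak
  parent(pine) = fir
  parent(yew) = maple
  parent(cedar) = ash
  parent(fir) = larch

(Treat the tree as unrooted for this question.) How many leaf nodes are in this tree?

Degree-1 nodes: lime, pine, yew — 3 of them.

3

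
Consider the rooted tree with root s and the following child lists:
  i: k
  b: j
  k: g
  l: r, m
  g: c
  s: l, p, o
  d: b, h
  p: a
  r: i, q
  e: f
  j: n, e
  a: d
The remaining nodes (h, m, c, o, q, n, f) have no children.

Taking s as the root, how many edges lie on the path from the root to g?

Climbing from g to the root: g → k → i → r → l → s. That's 5 steps.

5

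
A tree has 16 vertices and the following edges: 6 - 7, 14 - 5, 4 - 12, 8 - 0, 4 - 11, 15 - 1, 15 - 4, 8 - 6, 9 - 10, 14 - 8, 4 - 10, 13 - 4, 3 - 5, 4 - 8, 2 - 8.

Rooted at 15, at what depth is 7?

15 – 4 – 8 – 6 – 7 — 4 edges.

4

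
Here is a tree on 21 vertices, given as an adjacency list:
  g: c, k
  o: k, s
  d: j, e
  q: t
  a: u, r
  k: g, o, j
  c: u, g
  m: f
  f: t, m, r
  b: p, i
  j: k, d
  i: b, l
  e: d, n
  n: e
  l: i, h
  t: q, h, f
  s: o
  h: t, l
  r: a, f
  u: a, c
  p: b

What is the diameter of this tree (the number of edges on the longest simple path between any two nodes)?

16

A longest path is n - e - d - j - k - g - c - u - a - r - f - t - h - l - i - b - p, with 16 edges.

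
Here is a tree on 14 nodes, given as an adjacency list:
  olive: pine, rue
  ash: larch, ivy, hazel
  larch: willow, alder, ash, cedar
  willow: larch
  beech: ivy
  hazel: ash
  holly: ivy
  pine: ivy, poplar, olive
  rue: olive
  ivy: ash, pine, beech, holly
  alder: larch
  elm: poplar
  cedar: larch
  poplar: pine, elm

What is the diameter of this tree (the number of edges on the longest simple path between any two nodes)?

A longest path is elm-poplar-pine-ivy-ash-larch-alder, with 6 edges.

6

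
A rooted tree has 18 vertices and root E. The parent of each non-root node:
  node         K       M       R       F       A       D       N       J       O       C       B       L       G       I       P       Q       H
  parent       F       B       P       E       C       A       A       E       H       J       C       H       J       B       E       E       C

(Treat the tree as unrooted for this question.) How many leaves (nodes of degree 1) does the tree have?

Degree-1 nodes: D, G, I, K, L, M, N, O, Q, R — 10 of them.

10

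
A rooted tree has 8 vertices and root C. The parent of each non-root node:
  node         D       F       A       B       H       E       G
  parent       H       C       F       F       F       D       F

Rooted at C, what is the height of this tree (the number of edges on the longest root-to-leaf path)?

4

The longest root-to-leaf path is C-F-H-D-E (4 edges).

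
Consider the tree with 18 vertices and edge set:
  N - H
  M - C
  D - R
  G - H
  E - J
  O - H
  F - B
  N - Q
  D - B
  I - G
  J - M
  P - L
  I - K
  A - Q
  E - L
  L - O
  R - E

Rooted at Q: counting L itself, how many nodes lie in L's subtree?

10

The subtree rooted at L contains: L, P, E, J, R, M, D, C, B, F — 10 nodes.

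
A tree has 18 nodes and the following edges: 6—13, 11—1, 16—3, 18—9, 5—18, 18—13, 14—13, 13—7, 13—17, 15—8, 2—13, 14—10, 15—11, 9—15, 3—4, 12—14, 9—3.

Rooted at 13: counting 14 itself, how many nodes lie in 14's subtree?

The subtree rooted at 14 contains: 14, 10, 12 — 3 nodes.

3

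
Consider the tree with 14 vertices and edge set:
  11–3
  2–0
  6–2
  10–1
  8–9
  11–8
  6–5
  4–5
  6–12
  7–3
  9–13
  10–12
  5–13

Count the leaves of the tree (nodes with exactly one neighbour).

Exactly 4 nodes have a single neighbour: 0, 1, 4, 7.

4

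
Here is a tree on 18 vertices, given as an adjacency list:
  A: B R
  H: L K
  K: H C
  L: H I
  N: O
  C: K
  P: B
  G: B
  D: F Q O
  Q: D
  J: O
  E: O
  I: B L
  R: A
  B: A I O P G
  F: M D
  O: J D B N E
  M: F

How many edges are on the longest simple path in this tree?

9

BFS from M reaches C last, at distance 9; BFS from C confirms no node is farther.
Path: M - F - D - O - B - I - L - H - K - C.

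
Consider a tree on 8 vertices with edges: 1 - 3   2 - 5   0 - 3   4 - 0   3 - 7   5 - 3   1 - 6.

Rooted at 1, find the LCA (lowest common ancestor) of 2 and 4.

3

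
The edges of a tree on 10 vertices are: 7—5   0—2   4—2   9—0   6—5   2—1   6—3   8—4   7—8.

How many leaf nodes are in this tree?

3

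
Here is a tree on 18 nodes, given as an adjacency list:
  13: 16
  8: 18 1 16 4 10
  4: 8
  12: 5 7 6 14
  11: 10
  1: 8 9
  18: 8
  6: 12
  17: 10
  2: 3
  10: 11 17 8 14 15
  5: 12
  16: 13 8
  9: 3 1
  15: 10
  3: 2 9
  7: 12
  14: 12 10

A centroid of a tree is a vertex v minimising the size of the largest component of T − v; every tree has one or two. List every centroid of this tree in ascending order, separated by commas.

8, 10

Delete 10: the remaining components have sizes 9, 5, 1, 1, 1. Max 9 ≤ 9, so 10 is a centroid.
8 is adjacent to 10 and is also a centroid (the largest component after removing it is likewise 9).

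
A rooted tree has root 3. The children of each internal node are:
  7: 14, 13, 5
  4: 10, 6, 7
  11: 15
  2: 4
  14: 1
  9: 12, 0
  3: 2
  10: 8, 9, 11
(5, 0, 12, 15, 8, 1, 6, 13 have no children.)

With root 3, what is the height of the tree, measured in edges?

5

12 sits deepest: 3 – 2 – 4 – 10 – 9 – 12 — 5 edges from the root.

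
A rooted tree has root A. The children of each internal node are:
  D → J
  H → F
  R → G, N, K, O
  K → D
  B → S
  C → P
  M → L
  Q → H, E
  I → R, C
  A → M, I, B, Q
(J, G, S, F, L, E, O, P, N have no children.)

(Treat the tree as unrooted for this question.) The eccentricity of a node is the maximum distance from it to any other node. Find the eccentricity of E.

7

The node farthest from E is J, via E-Q-A-I-R-K-D-J — 7 edges.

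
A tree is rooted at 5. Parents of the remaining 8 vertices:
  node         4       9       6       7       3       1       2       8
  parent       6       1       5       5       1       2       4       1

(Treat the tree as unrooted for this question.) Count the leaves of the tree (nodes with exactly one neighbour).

4

Exactly 4 nodes have a single neighbour: 3, 7, 8, 9.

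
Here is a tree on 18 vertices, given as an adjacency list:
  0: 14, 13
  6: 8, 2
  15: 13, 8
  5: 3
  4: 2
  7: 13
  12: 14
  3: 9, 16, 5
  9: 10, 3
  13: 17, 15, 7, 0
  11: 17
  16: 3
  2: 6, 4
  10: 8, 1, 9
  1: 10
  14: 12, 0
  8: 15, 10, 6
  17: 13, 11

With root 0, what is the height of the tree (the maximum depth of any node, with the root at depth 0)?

7

16 sits deepest: 0–13–15–8–10–9–3–16 — 7 edges from the root.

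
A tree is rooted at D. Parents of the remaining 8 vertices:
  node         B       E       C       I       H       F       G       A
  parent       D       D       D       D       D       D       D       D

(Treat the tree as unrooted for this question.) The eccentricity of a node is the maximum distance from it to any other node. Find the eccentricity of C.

A farthest node from C is H (F, E, B, I, A, G also at distance 2).
The path C-D-H has 2 edges.

2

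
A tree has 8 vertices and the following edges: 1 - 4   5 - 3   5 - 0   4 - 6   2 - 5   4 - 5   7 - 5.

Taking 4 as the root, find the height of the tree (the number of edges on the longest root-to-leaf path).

2

0 sits deepest: 4–5–0 — 2 edges from the root.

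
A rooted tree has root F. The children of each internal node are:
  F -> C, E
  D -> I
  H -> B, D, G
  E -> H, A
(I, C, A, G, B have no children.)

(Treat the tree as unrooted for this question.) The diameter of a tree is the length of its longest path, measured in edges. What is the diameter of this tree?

Starting from C, a farthest node is I at distance 5.
One longest path: C–F–E–H–D–I.
So the diameter is 5.

5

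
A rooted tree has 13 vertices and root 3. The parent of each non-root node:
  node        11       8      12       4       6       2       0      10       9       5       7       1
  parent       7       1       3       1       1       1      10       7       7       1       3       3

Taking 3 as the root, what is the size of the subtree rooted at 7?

5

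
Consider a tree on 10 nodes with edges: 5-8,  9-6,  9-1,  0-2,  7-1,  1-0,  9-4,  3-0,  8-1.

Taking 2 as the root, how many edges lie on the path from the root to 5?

4

Climbing from 5 to the root: 5 – 8 – 1 – 0 – 2. That's 4 steps.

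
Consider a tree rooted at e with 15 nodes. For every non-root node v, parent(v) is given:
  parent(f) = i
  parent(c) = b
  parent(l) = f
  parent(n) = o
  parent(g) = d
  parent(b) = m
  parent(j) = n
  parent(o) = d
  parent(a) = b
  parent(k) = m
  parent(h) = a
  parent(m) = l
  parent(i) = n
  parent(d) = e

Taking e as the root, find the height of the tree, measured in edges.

10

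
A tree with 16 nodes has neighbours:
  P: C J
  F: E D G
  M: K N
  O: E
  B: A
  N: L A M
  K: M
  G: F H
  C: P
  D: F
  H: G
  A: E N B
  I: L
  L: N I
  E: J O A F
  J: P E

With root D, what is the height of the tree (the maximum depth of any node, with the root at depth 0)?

K sits deepest: D-F-E-A-N-M-K — 6 edges from the root.

6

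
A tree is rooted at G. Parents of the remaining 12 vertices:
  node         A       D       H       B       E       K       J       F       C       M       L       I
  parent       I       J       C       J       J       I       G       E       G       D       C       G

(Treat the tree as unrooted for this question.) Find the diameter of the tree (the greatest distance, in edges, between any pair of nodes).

Starting from M, a farthest node is K at distance 5.
One longest path: M – D – J – G – I – K.
So the diameter is 5.

5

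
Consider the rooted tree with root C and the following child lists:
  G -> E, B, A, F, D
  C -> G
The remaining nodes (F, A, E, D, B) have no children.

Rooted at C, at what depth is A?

2

C → G → A — 2 edges.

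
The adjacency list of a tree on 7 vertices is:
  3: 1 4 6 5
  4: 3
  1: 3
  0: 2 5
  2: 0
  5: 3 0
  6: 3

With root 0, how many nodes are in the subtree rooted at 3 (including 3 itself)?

Descendants of 3 (including itself): 3, 6, 4, 1. That's 4.

4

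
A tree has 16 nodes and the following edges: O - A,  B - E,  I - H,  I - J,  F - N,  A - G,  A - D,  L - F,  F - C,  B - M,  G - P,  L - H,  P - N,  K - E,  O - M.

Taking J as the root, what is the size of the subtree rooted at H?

The subtree rooted at H contains: H, L, F, C, N, P, G, A, D, O, M, B, E, K — 14 nodes.

14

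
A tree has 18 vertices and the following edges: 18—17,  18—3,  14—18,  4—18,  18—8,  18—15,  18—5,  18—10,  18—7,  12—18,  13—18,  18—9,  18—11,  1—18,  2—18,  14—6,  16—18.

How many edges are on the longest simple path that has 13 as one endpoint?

3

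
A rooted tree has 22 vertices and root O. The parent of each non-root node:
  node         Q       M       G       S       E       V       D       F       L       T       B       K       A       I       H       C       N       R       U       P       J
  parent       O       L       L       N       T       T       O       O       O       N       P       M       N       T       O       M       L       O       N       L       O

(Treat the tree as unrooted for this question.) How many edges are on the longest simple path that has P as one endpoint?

4

A farthest node from P is I (V, E also at distance 4).
The path P–L–N–T–I has 4 edges.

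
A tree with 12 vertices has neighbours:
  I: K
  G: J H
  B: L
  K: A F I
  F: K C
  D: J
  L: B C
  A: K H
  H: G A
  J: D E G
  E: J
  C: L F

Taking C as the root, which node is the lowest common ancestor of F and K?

F

Ancestors of F (toward the root): F, C.
Ancestors of K: K, F, C.
The deepest node appearing in both lists is F.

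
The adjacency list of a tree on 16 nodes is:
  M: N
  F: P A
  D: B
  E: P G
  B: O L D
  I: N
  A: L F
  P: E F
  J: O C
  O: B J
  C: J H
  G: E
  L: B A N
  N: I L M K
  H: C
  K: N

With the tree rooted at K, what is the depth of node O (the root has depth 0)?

K – N – L – B – O — 4 edges.

4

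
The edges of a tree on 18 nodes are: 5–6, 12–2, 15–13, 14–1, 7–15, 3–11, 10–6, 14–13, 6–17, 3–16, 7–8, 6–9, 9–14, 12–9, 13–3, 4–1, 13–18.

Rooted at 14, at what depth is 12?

14 – 9 – 12 — 2 edges.

2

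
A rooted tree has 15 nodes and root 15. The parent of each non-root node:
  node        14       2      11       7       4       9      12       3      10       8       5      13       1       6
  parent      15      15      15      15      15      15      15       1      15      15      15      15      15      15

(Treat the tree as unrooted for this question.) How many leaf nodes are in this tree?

13

Degree-1 nodes: 2, 3, 4, 5, 6, 7, 8, 9, 10, 11, 12, 13, 14 — 13 of them.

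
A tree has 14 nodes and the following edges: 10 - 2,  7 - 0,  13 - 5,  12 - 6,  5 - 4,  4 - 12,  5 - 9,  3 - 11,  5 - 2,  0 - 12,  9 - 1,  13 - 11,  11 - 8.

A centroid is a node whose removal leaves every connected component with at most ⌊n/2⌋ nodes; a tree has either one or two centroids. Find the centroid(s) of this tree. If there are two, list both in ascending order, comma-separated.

5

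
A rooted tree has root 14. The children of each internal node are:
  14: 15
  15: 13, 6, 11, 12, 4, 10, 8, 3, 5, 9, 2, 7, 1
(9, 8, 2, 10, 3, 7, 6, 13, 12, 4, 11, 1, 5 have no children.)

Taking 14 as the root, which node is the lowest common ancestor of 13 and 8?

Path 13→root: 13 15 14; path 8→root: 8 15 14.
First common node: 15.

15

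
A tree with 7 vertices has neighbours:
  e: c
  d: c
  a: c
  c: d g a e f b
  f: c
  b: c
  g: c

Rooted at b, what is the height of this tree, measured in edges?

2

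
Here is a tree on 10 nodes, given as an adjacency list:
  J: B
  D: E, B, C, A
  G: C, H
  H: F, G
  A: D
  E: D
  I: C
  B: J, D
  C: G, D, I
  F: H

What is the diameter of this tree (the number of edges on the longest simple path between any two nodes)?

6

BFS from F reaches J last, at distance 6; BFS from J confirms no node is farther.
Path: F - H - G - C - D - B - J.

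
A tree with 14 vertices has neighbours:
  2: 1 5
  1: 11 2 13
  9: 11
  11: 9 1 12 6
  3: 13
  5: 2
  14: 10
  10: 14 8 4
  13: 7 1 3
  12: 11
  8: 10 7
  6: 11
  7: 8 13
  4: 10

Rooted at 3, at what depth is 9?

3 – 13 – 1 – 11 – 9 — 4 edges.

4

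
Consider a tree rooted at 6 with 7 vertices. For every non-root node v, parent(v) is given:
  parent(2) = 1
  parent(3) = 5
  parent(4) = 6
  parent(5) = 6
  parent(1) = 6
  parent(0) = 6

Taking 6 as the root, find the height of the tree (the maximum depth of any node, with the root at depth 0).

2

2 sits deepest: 6 → 1 → 2 — 2 edges from the root.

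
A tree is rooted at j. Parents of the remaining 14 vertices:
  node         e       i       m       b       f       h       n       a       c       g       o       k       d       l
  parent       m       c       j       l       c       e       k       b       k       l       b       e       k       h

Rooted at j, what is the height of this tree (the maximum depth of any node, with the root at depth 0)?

A deepest node is a, reached by j – m – e – h – l – b – a.
That path has 6 edges, so the height is 6.

6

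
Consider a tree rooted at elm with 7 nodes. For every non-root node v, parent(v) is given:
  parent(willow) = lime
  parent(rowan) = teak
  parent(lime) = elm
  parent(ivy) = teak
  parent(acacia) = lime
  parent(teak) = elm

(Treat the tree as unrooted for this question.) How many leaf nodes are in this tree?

4

The leaves are acacia, ivy, rowan, willow.
That is 4 leaves.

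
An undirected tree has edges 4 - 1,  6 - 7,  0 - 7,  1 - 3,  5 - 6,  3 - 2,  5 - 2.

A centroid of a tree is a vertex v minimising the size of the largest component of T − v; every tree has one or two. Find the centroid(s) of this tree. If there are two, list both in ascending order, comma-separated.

2, 5

Removing 2 splits the tree into components of sizes 4, 3; the largest is 4 ≤ ⌊8/2⌋ = 4.
5 is adjacent to 2 and is also a centroid (the largest component after removing it is likewise 4).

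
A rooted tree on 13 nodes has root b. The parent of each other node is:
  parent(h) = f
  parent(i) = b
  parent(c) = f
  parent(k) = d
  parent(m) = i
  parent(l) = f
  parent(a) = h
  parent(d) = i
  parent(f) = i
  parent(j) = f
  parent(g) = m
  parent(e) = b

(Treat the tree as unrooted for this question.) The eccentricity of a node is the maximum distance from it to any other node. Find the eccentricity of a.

5

The node farthest from a is g (k, e also at distance 5), via a-h-f-i-m-g — 5 edges.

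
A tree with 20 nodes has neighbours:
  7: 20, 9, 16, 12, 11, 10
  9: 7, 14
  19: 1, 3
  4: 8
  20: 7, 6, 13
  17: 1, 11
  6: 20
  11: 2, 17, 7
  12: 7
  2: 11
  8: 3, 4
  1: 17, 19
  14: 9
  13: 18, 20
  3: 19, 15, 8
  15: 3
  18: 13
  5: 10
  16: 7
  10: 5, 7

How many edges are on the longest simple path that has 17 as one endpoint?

5

The node farthest from 17 is 18 (4 also at distance 5), via 17 – 11 – 7 – 20 – 13 – 18 — 5 edges.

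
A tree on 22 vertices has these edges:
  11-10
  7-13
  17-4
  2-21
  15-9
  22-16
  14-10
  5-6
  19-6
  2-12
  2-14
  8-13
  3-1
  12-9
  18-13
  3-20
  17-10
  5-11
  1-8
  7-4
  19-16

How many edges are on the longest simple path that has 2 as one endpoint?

Distances from 2 peak at 10, attained at 20.
2–14–10–17–4–7–13–8–1–3–20

10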